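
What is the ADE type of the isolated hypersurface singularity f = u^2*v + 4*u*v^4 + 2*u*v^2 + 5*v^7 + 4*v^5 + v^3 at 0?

D_{8}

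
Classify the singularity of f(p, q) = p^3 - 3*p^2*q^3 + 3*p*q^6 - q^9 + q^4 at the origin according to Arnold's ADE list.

E_{6}

The Hessian of f at 0 is [[0, 0], [0, 0]] with rank 0, so corank 2. A Groebner basis of the Jacobian ideal J(f) in C{p,q} is {q^3, p^2}; counting standard monomials gives mu = 6. Corank 2; j^3 = p^3 is a perfect cube, so E-series; the 4-jet and mu = 6 give E_6.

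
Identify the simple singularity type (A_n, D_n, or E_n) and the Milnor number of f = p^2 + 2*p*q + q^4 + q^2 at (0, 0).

Type A_3, Milnor number mu = 3.

The Hessian of f at 0 is [[2, 2], [2, 2]] with rank 1, so corank 1. A Groebner basis of the Jacobian ideal J(f) in C{p,q} is {q^3, p + q}; counting standard monomials gives mu = 3. Corank 1: A-series; mu = 3 gives A_3.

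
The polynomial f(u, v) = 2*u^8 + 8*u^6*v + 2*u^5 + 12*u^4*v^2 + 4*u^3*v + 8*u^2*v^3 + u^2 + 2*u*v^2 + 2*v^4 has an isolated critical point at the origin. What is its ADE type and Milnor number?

Type A3, Milnor number mu = 3.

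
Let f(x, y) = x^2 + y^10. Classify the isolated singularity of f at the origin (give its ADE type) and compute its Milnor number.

Type A_9, Milnor number mu = 9.

The Hessian of f at 0 is [[2, 0], [0, 0]] with rank 1, so corank 1. A Groebner basis of the Jacobian ideal J(f) in C{x,y} is {y^9, x}; counting standard monomials gives mu = 9. Corank 1: A-series; mu = 9 gives A_9.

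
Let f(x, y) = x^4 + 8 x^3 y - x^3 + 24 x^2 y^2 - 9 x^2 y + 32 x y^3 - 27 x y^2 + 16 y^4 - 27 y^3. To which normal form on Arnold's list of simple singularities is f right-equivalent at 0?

The Hessian of f at 0 has rank 0. Corank 2; j^3 = -(x + 3*y)^3 is a perfect cube, so E-series; the 4-jet and mu = 6 give E_6.

E6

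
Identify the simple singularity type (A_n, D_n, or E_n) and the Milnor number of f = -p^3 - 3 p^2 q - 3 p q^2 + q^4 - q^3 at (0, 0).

The Hessian of f at 0 is [[0, 0], [0, 0]] with rank 0, so corank 2. A Groebner basis of the Jacobian ideal J(f) in C{p,q} is {q^3, p^2 + 2*p*q + q^2}; counting standard monomials gives mu = 6. Corank 2; j^3 = -(p + q)^3 is a perfect cube, so E-series; the 4-jet and mu = 6 give E_6.

Type E_6, Milnor number mu = 6.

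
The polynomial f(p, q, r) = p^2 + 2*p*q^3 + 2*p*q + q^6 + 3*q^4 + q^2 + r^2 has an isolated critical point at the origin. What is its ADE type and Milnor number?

Type A3, Milnor number mu = 3.

The Hessian of f at 0 is [[2, 2, 0], [2, 2, 0], [0, 0, 2]] with rank 2, so corank 1. A Groebner basis of the Jacobian ideal J(f) in C{p,q,r} is {q^3, p + q, r}; counting standard monomials gives mu = 3. Corank 1: A-series; mu = 3 gives A_3.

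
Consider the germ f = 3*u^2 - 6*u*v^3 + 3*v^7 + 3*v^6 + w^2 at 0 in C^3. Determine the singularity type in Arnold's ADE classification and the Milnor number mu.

The Hessian of f at 0 is [[6, 0, 0], [0, 0, 0], [0, 0, 2]] with rank 2, so corank 1. A Groebner basis of the Jacobian ideal J(f) in C{u,v,w} is {-u + v^3, u^2, w}; counting standard monomials gives mu = 6. Corank 1: A-series; mu = 6 gives A_6.

Type A_6, Milnor number mu = 6.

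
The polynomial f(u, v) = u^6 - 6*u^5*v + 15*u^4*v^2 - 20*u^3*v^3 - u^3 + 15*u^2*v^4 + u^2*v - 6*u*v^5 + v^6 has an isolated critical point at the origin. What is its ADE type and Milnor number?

The Hessian of f at 0 has rank 0. Corank 2; j^3 = -u^2*(u - v) has shape L^2 M (L != M), so D-series; mu = 7 gives D_7.

Type D7, Milnor number mu = 7.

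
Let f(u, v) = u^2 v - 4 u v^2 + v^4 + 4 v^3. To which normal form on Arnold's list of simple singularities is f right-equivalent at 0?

D_5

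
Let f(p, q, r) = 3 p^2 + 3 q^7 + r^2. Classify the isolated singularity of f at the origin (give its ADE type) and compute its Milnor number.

Type A_{6}, Milnor number mu = 6.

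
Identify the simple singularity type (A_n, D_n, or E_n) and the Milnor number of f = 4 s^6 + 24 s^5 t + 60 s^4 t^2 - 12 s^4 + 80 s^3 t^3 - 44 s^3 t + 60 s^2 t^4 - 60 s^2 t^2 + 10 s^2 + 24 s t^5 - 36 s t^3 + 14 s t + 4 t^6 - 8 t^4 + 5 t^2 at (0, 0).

Type A_1, Milnor number mu = 1.

The Hessian of f at 0 has rank 2. Corank 0: nondegenerate Morse point, so A_1.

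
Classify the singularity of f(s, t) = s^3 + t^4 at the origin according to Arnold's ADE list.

E_6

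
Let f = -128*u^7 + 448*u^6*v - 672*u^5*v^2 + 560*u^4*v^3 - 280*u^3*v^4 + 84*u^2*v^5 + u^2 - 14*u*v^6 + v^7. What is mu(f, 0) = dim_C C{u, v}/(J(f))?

6

The Hessian of f at 0 has rank 1. Corank 1: A-series; mu = 6 gives A_6.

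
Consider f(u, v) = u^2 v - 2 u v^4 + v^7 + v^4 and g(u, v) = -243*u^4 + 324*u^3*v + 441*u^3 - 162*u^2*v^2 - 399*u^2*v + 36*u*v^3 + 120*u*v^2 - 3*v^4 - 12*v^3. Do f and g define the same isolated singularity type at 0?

Yes.

The Hessian of f at 0 is [[0, 0], [0, 0]] with rank 0, so corank 2. A Groebner basis of the Jacobian ideal J(f) in C{u,v} is {u^3, u^2/4 + v^3, u*v}; counting standard monomials gives mu = 5. Corank 2; j^3 = u^2*v has shape L^2 M (L != M), so D-series; mu = 5 gives D_5. The Hessian of g at 0 is [[0, 0], [0, 0]] with rank 0, so corank 2. A Groebner basis of the Jacobian ideal J(g) in C{u,v} is {u*v^2 + 343*u*v/6 - 49*v^2/3, 2401*u*v/12 + v^3 - 343*v^2/6, u^2 - 13*u*v/21 + 2*v^2/21}; counting standard monomials gives mu = 5. Corank 2; j^3 = 3*(3*u - v)*(7*u - 2*v)^2 has shape L^2 M (L != M), so D-series; mu = 5 gives D_5. Both have type D_5, hence right-equivalent.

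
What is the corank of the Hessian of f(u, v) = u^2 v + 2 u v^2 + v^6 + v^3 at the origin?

2

The Hessian at 0 is [[0, 0], [0, 0]] of rank 0; hence corank 2.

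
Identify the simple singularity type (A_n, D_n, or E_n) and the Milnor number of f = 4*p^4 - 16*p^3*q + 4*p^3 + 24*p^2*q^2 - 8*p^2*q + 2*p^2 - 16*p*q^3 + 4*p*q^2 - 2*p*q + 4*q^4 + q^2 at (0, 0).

Type A1, Milnor number mu = 1.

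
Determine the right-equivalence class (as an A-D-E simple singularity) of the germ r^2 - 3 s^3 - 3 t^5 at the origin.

The Hessian of f at 0 has rank 1. Corank 2; j^3 = -3*s^3 is a perfect cube, so E-series; the 5-jet and mu = 8 give E_8.

E_8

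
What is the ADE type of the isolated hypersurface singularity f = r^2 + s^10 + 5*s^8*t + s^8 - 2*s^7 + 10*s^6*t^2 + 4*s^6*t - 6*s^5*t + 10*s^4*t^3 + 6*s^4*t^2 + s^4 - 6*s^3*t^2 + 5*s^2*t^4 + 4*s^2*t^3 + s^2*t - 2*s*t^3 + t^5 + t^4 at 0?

The Hessian of f at 0 has rank 1. Corank 2; j^3 = s^2*t has shape L^2 M (L != M), so D-series; mu = 5 gives D_5.

D5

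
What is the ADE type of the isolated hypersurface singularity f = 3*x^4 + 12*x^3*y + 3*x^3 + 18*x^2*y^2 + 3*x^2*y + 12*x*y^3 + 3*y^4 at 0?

D_{5}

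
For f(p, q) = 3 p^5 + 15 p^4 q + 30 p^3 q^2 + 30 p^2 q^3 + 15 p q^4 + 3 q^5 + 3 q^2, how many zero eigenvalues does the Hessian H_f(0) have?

The Hessian at 0 is [[0, 0], [0, 6]] of rank 1; hence corank 1.

1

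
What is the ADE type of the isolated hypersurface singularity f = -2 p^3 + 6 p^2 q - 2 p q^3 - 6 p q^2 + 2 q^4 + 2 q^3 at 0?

The Hessian of f at 0 is [[0, 0], [0, 0]] with rank 0, so corank 2. A Groebner basis of the Jacobian ideal J(f) in C{p,q} is {p^3 - 3*p^2*q - 6*p^2 + 12*p*q - 6*q^2, 3*p^2 + p*q^2 - 6*p*q + 3*q^2, 3*p^2 - 6*p*q + q^3 + 3*q^2}; counting standard monomials gives mu = 7. Corank 2; j^3 = -2*(p - q)^3 is a perfect cube, so E-series; the 4-jet and mu = 7 give E_7.

E7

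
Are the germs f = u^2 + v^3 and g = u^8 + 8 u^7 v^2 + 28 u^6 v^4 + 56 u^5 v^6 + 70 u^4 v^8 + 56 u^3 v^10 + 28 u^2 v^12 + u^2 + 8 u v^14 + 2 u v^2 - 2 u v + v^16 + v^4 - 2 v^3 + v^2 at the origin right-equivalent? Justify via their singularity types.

The Hessian of f at 0 has rank 1. Corank 1: A-series; mu = 2 gives A_2. The Hessian of g at 0 has rank 1. Corank 1: A-series; mu = 7 gives A_7. f is A_2 but g is A_7, hence not right-equivalent.

No.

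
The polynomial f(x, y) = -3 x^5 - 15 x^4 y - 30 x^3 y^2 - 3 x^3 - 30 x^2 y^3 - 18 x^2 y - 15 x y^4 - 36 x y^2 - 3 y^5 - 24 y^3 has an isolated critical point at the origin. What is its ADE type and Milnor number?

Type E_{8}, Milnor number mu = 8.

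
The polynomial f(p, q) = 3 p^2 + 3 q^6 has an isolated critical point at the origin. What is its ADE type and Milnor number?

The Hessian of f at 0 has rank 1. Corank 1: A-series; mu = 5 gives A_5.

Type A5, Milnor number mu = 5.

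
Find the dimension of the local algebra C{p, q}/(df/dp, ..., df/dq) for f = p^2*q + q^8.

9

The Hessian of f at 0 has rank 0. Corank 2; j^3 = p^2*q has shape L^2 M (L != M), so D-series; mu = 9 gives D_9.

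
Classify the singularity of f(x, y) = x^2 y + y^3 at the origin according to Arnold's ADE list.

D4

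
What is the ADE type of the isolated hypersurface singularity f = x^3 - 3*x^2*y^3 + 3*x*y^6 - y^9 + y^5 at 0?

The Hessian of f at 0 has rank 0. Corank 2; j^3 = x^3 is a perfect cube, so E-series; the 5-jet and mu = 8 give E_8.

E8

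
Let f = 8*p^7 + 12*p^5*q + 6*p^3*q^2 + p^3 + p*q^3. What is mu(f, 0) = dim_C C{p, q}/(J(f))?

7

The Hessian of f at 0 has rank 0. Corank 2; j^3 = p^3 is a perfect cube, so E-series; the 4-jet and mu = 7 give E_7.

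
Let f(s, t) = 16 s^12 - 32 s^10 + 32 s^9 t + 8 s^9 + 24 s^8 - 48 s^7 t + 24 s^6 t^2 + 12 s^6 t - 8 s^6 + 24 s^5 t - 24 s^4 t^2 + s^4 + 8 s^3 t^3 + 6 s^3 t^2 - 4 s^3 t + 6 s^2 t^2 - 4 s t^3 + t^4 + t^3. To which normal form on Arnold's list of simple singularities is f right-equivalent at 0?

E_6

The Hessian of f at 0 is [[0, 0], [0, 0]] with rank 0, so corank 2. A Groebner basis of the Jacobian ideal J(f) in C{s,t} is {s^3 - 3*s^2*t, t^2}; counting standard monomials gives mu = 6. Corank 2; j^3 = t^3 is a perfect cube, so E-series; the 4-jet and mu = 6 give E_6.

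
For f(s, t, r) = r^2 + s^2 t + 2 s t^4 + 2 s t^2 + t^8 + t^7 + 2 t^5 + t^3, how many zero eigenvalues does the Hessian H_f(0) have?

Hessian at 0 has rank 1.

2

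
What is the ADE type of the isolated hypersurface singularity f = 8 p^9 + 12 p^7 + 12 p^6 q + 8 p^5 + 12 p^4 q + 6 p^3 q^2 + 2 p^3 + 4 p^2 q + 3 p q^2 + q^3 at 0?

D_{4}

The Hessian of f at 0 has rank 0. Corank 2; j^3 = (p + q)*(2*p^2 + 2*p*q + q^2) splits into three distinct lines over C (the quadratic factor has nonzero discriminant), so D_4.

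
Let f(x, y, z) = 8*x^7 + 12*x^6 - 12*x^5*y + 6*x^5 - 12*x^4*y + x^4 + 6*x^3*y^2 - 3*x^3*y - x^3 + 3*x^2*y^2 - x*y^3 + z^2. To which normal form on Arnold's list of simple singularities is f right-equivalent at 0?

E_7

The Hessian of f at 0 is [[0, 0, 0], [0, 0, 0], [0, 0, 2]] with rank 1, so corank 2. A Groebner basis of the Jacobian ideal J(f) in C{x,y,z} is {3*x^2 + y^4 + y^3, x^3, x^2*y - x^2 - y^3/3, -2*x^2 + x*y^2 - 2*y^3/3, z}; counting standard monomials gives mu = 7. Corank 2; j^3 = -x^3 is a perfect cube, so E-series; the 4-jet and mu = 7 give E_7.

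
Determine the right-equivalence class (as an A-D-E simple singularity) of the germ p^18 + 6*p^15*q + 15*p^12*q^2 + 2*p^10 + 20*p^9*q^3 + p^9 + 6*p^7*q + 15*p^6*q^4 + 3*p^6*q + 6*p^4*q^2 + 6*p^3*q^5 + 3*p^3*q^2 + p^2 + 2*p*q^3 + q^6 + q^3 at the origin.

A2

The Hessian of f at 0 is [[2, 0], [0, 0]] with rank 1, so corank 1. A Groebner basis of the Jacobian ideal J(f) in C{p,q} is {q^2, p}; counting standard monomials gives mu = 2. Corank 1: A-series; mu = 2 gives A_2.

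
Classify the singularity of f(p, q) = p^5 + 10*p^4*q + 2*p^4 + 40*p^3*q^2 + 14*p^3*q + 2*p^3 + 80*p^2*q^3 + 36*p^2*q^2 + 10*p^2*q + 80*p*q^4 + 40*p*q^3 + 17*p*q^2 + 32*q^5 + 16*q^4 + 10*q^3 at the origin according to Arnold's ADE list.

D4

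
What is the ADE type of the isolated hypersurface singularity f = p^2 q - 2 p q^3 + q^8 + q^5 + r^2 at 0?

The Hessian of f at 0 has rank 1. Corank 2; j^3 = p^2*q has shape L^2 M (L != M), so D-series; mu = 9 gives D_9.

D9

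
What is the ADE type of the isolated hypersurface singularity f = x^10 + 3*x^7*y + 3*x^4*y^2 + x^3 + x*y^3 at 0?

E7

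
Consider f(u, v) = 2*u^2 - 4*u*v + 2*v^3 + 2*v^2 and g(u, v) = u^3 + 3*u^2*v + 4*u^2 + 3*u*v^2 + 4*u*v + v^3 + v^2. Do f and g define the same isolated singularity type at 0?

Yes.

The Hessian of f at 0 has rank 1. Corank 1: A-series; mu = 2 gives A_2. The Hessian of g at 0 has rank 1. Corank 1: A-series; mu = 2 gives A_2. Both have type A_2, hence right-equivalent.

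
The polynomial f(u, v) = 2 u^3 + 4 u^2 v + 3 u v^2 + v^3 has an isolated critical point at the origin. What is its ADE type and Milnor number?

Type D_4, Milnor number mu = 4.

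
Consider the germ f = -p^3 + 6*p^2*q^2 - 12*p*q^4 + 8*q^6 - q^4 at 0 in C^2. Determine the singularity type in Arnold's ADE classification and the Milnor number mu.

Type E_6, Milnor number mu = 6.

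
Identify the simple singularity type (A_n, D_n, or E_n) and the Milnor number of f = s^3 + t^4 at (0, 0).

Type E_{6}, Milnor number mu = 6.

The Hessian of f at 0 has rank 0. Corank 2; j^3 = s^3 is a perfect cube, so E-series; the 4-jet and mu = 6 give E_6.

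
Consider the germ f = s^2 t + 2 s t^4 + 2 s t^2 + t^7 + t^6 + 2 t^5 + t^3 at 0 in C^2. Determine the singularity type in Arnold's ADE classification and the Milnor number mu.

The Hessian of f at 0 has rank 0. Corank 2; j^3 = t*(s + t)^2 has shape L^2 M (L != M), so D-series; mu = 7 gives D_7.

Type D_{7}, Milnor number mu = 7.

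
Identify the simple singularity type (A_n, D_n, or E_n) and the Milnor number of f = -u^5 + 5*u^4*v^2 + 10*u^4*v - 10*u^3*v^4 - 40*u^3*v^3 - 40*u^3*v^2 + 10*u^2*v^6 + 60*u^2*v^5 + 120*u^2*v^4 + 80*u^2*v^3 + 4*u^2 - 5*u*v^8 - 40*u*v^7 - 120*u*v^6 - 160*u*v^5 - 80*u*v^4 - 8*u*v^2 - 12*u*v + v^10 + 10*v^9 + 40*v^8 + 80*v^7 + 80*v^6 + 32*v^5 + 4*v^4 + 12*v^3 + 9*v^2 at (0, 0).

The Hessian of f at 0 has rank 1. Corank 1: A-series; mu = 4 gives A_4.

Type A_4, Milnor number mu = 4.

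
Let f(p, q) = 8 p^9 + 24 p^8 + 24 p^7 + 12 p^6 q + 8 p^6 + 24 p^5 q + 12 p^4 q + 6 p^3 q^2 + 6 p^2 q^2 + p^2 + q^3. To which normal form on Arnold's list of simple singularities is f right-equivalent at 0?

A_{2}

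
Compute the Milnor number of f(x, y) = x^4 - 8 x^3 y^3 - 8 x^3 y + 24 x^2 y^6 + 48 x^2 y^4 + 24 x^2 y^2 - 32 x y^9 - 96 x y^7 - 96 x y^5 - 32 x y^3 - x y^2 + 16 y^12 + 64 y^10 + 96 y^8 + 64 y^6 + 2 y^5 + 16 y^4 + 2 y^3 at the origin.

5

The Hessian of f at 0 has rank 0. Corank 2; j^3 = -y^2*(x - 2*y) has shape L^2 M (L != M), so D-series; mu = 5 gives D_5.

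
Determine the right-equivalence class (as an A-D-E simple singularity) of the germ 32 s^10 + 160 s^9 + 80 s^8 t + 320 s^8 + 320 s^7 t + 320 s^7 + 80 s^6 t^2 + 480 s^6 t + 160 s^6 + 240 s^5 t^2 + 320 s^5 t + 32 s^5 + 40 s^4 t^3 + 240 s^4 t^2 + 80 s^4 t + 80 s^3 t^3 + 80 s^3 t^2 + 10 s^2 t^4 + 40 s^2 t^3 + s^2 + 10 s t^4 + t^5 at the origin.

A_{4}

The Hessian of f at 0 is [[2, 0], [0, 0]] with rank 1, so corank 1. A Groebner basis of the Jacobian ideal J(f) in C{s,t} is {t^4, s}; counting standard monomials gives mu = 4. Corank 1: A-series; mu = 4 gives A_4.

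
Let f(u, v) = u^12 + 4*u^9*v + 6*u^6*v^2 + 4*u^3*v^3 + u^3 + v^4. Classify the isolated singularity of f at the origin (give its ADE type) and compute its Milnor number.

The Hessian of f at 0 has rank 0. Corank 2; j^3 = u^3 is a perfect cube, so E-series; the 4-jet and mu = 6 give E_6.

Type E_6, Milnor number mu = 6.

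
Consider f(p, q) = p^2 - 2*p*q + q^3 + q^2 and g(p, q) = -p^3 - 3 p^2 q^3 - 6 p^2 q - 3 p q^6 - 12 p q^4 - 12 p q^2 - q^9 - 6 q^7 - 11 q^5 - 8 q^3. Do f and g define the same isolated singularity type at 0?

No.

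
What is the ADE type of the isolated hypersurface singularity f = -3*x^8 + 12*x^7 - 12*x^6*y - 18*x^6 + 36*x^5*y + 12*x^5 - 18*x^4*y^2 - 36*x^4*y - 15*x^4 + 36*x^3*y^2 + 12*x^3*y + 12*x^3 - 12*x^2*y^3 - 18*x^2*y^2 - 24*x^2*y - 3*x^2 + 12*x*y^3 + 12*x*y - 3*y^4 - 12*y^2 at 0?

The Hessian of f at 0 has rank 1. Corank 1: A-series; mu = 3 gives A_3.

A3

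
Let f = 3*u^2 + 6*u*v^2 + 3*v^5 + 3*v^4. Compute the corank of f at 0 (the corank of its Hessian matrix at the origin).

1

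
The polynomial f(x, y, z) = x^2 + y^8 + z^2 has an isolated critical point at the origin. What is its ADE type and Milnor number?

Type A_{7}, Milnor number mu = 7.

The Hessian of f at 0 is [[2, 0, 0], [0, 0, 0], [0, 0, 2]] with rank 2, so corank 1. A Groebner basis of the Jacobian ideal J(f) in C{x,y,z} is {y^7, x, z}; counting standard monomials gives mu = 7. Corank 1: A-series; mu = 7 gives A_7.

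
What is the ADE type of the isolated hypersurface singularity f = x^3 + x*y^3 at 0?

The Hessian of f at 0 is [[0, 0], [0, 0]] with rank 0, so corank 2. A Groebner basis of the Jacobian ideal J(f) in C{x,y} is {x^3, x*y^2, 3*x^2 + y^3}; counting standard monomials gives mu = 7. Corank 2; j^3 = x^3 is a perfect cube, so E-series; the 4-jet and mu = 7 give E_7.

E_{7}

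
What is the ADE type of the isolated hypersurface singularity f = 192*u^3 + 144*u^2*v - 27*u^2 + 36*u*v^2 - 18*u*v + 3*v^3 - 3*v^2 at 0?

A_{2}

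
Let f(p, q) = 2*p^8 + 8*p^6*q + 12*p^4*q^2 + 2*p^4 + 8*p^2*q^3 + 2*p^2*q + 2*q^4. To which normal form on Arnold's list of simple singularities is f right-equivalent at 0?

D5

The Hessian of f at 0 has rank 0. Corank 2; j^3 = 2*p^2*q has shape L^2 M (L != M), so D-series; mu = 5 gives D_5.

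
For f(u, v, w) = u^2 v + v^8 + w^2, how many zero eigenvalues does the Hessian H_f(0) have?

2

Hessian at 0 has rank 1.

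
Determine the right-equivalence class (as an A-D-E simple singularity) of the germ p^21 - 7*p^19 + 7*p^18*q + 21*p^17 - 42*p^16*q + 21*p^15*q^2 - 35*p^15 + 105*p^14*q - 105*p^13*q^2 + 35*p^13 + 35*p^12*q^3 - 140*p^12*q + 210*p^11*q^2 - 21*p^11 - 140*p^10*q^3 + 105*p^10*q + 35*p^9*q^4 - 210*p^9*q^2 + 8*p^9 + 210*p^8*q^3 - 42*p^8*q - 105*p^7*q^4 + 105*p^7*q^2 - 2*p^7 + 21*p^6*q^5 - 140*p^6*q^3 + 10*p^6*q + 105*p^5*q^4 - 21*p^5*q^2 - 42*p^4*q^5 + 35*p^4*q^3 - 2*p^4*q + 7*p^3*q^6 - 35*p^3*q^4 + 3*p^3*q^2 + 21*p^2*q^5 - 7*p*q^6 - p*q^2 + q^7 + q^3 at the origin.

D_8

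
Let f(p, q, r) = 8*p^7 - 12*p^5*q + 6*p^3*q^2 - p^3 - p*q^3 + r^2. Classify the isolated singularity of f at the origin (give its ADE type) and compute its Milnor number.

Type E7, Milnor number mu = 7.

The Hessian of f at 0 has rank 1. Corank 2; j^3 = -p^3 is a perfect cube, so E-series; the 4-jet and mu = 7 give E_7.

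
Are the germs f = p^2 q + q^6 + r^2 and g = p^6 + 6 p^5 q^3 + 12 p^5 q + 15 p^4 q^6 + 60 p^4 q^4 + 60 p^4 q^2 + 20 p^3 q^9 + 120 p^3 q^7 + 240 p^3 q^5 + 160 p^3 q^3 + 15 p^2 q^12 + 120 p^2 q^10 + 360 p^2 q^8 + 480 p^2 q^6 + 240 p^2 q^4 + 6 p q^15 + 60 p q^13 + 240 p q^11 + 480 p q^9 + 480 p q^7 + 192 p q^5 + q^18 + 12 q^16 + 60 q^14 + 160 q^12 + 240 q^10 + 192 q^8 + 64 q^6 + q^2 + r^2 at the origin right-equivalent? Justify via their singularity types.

No.

The Hessian of f at 0 has rank 1. Corank 2; j^3 = p^2*q has shape L^2 M (L != M), so D-series; mu = 7 gives D_7. The Hessian of g at 0 has rank 2. Corank 1: A-series; mu = 5 gives A_5. f is D_7 but g is A_5, hence not right-equivalent.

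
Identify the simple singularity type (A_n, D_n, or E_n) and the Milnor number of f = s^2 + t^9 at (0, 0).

Type A_{8}, Milnor number mu = 8.

The Hessian of f at 0 has rank 1. Corank 1: A-series; mu = 8 gives A_8.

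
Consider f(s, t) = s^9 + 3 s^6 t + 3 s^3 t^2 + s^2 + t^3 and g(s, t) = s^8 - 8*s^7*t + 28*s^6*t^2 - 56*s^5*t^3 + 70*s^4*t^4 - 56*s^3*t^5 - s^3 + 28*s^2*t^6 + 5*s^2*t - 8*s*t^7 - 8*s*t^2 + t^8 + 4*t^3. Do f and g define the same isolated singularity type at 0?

No.

The Hessian of f at 0 has rank 1. Corank 1: A-series; mu = 2 gives A_2. The Hessian of g at 0 has rank 0. Corank 2; j^3 = -(s - 2*t)^2*(s - t) has shape L^2 M (L != M), so D-series; mu = 9 gives D_9. f is A_2 but g is D_9, hence not right-equivalent.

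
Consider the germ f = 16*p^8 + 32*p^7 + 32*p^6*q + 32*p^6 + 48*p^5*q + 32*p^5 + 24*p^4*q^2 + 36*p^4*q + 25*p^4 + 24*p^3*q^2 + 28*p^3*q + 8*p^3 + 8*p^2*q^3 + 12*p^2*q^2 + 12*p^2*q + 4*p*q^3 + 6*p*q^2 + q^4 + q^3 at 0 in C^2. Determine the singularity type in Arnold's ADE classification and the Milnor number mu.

Type E_{6}, Milnor number mu = 6.

The Hessian of f at 0 has rank 0. Corank 2; j^3 = (2*p + q)^3 is a perfect cube, so E-series; the 4-jet and mu = 6 give E_6.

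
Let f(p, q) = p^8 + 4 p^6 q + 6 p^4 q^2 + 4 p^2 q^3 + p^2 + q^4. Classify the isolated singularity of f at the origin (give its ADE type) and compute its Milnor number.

Type A_{3}, Milnor number mu = 3.

The Hessian of f at 0 has rank 1. Corank 1: A-series; mu = 3 gives A_3.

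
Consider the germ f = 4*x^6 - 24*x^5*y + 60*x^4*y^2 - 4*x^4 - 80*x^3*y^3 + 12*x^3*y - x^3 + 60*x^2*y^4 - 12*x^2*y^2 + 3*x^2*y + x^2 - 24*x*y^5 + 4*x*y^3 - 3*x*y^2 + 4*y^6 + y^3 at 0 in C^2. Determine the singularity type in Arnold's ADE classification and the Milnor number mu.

Type A_2, Milnor number mu = 2.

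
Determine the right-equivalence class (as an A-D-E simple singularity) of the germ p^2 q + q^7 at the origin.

D_8

The Hessian of f at 0 has rank 0. Corank 2; j^3 = p^2*q has shape L^2 M (L != M), so D-series; mu = 8 gives D_8.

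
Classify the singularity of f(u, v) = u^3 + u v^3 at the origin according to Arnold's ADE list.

E7

The Hessian of f at 0 is [[0, 0], [0, 0]] with rank 0, so corank 2. A Groebner basis of the Jacobian ideal J(f) in C{u,v} is {u^3, u*v^2, 3*u^2 + v^3}; counting standard monomials gives mu = 7. Corank 2; j^3 = u^3 is a perfect cube, so E-series; the 4-jet and mu = 7 give E_7.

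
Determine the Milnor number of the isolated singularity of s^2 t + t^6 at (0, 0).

7

The Hessian of f at 0 is [[0, 0], [0, 0]] with rank 0, so corank 2. A Groebner basis of the Jacobian ideal J(f) in C{s,t} is {s^2/6 + t^5, s^3, s*t}; counting standard monomials gives mu = 7. Corank 2; j^3 = s^2*t has shape L^2 M (L != M), so D-series; mu = 7 gives D_7.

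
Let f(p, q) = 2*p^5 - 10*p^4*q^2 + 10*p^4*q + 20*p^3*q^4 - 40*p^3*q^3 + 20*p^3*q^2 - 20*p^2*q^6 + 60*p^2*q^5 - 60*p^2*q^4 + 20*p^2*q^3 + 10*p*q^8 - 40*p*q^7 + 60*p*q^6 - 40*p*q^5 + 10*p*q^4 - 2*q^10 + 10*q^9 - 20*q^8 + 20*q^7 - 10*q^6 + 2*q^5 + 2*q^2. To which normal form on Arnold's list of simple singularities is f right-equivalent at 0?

A_{4}

The Hessian of f at 0 has rank 1. Corank 1: A-series; mu = 4 gives A_4.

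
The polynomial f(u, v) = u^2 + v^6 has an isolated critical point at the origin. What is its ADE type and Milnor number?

Type A_{5}, Milnor number mu = 5.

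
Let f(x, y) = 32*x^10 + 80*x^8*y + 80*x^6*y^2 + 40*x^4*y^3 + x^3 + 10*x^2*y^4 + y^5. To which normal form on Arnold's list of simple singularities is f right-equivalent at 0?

E_8

The Hessian of f at 0 is [[0, 0], [0, 0]] with rank 0, so corank 2. A Groebner basis of the Jacobian ideal J(f) in C{x,y} is {y^4, x^2}; counting standard monomials gives mu = 8. Corank 2; j^3 = x^3 is a perfect cube, so E-series; the 5-jet and mu = 8 give E_8.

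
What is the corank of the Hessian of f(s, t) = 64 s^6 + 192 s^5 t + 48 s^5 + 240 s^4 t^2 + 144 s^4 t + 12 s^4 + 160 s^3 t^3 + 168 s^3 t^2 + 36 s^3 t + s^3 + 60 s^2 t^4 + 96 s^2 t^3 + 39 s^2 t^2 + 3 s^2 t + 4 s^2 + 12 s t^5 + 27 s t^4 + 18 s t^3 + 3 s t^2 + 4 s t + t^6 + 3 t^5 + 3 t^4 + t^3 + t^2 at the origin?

The Hessian at 0 is [[8, 4], [4, 2]] of rank 1; hence corank 1.

1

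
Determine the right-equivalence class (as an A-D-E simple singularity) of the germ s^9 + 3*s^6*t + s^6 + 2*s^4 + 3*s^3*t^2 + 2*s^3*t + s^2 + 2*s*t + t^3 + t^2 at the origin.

The Hessian of f at 0 has rank 1. Corank 1: A-series; mu = 2 gives A_2.

A2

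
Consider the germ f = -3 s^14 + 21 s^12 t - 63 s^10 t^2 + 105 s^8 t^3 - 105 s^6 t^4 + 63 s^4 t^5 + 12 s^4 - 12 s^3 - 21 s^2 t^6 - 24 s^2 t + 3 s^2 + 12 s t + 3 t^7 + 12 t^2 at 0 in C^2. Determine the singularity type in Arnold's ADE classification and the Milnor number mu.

The Hessian of f at 0 is [[6, 12], [12, 24]] with rank 1, so corank 1. A Groebner basis of the Jacobian ideal J(f) in C{s,t} is {7*s*t/48 + 5*s/384 + t^4 - t^3/3 + 3*t^2/16 + 5*t/192, s*t^2 + s*t/3 + s/48 + 2*t^3/3 + t^2/2 + t/24, s^2 - s/2 - t}; counting standard monomials gives mu = 6. Corank 1: A-series; mu = 6 gives A_6.

Type A_6, Milnor number mu = 6.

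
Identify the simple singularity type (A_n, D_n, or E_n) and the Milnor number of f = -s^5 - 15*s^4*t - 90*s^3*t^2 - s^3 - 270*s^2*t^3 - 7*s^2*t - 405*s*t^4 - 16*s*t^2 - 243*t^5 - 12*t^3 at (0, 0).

The Hessian of f at 0 has rank 0. Corank 2; j^3 = -(s + 2*t)^2*(s + 3*t) has shape L^2 M (L != M), so D-series; mu = 6 gives D_6.

Type D_{6}, Milnor number mu = 6.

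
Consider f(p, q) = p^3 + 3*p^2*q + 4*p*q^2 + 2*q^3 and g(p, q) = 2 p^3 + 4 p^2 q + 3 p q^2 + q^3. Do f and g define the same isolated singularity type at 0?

Yes.

The Hessian of f at 0 is [[0, 0], [0, 0]] with rank 0, so corank 2. A Groebner basis of the Jacobian ideal J(f) in C{p,q} is {q^3, p^2 - 2*q^2/3, p*q + q^2}; counting standard monomials gives mu = 4. Corank 2; j^3 = (p + q)*(p^2 + 2*p*q + 2*q^2) splits into three distinct lines over C (the quadratic factor has nonzero discriminant), so D_4. The Hessian of g at 0 is [[0, 0], [0, 0]] with rank 0, so corank 2. A Groebner basis of the Jacobian ideal J(g) in C{p,q} is {q^3, p^2 - 3*q^2/2, p*q + 3*q^2/2}; counting standard monomials gives mu = 4. Corank 2; j^3 = (p + q)*(2*p^2 + 2*p*q + q^2) splits into three distinct lines over C (the quadratic factor has nonzero discriminant), so D_4. Both have type D_4, hence right-equivalent.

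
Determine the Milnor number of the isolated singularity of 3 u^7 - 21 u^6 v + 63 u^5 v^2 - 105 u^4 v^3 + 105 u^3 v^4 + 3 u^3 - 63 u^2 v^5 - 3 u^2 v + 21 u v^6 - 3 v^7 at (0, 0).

8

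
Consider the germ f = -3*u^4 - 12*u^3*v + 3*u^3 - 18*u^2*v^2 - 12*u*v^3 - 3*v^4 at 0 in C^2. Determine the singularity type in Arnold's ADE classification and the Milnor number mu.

Type E_6, Milnor number mu = 6.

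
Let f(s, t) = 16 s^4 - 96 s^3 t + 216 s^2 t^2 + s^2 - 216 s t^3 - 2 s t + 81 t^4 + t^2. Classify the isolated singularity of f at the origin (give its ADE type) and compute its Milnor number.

The Hessian of f at 0 has rank 1. Corank 1: A-series; mu = 3 gives A_3.

Type A_3, Milnor number mu = 3.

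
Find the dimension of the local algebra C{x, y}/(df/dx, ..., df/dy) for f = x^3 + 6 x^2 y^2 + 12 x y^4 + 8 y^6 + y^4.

6

The Hessian of f at 0 is [[0, 0], [0, 0]] with rank 0, so corank 2. A Groebner basis of the Jacobian ideal J(f) in C{x,y} is {x^3, x^2*y, x^2/4 + x*y^2, y^3}; counting standard monomials gives mu = 6. Corank 2; j^3 = x^3 is a perfect cube, so E-series; the 4-jet and mu = 6 give E_6.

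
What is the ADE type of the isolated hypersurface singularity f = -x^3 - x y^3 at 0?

The Hessian of f at 0 has rank 0. Corank 2; j^3 = -x^3 is a perfect cube, so E-series; the 4-jet and mu = 7 give E_7.

E_{7}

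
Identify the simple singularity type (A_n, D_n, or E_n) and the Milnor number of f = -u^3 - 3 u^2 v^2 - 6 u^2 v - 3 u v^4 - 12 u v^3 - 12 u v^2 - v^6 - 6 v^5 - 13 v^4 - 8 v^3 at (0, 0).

Type E6, Milnor number mu = 6.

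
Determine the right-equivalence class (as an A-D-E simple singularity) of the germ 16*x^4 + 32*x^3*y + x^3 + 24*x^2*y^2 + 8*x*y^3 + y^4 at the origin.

The Hessian of f at 0 has rank 0. Corank 2; j^3 = x^3 is a perfect cube, so E-series; the 4-jet and mu = 6 give E_6.

E6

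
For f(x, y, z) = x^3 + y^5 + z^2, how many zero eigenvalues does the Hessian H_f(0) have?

2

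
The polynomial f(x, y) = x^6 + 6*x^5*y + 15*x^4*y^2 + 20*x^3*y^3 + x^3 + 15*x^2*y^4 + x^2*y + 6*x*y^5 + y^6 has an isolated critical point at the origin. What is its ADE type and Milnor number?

Type D7, Milnor number mu = 7.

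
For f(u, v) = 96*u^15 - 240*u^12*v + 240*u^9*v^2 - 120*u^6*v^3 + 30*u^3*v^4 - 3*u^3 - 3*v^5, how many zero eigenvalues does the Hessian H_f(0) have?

Hessian at 0 has rank 0.

2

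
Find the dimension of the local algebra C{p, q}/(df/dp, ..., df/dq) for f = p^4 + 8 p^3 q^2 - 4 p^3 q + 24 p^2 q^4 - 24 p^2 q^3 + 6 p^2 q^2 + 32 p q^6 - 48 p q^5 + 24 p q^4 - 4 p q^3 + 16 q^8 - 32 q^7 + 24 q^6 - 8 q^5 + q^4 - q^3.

6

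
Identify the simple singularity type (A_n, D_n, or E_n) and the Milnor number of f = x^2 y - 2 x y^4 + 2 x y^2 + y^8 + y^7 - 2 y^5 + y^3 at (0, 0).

The Hessian of f at 0 has rank 0. Corank 2; j^3 = y*(x + y)^2 has shape L^2 M (L != M), so D-series; mu = 9 gives D_9.

Type D_9, Milnor number mu = 9.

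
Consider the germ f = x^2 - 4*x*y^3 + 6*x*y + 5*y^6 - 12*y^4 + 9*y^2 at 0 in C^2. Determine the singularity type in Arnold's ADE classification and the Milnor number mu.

The Hessian of f at 0 has rank 1. Corank 1: A-series; mu = 5 gives A_5.

Type A5, Milnor number mu = 5.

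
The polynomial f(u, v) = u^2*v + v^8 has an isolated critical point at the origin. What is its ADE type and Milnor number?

Type D_{9}, Milnor number mu = 9.

The Hessian of f at 0 has rank 0. Corank 2; j^3 = u^2*v has shape L^2 M (L != M), so D-series; mu = 9 gives D_9.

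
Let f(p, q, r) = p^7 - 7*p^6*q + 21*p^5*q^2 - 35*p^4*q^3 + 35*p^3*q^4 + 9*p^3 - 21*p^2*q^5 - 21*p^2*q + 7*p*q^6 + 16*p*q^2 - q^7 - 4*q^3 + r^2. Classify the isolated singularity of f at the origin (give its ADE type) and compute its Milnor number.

Type D_{8}, Milnor number mu = 8.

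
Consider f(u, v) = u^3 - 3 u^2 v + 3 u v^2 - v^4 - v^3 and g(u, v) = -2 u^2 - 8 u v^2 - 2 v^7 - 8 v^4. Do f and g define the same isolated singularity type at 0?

No.

The Hessian of f at 0 is [[0, 0], [0, 0]] with rank 0, so corank 2. A Groebner basis of the Jacobian ideal J(f) in C{u,v} is {v^3, u^2 - 2*u*v + v^2}; counting standard monomials gives mu = 6. Corank 2; j^3 = (u - v)^3 is a perfect cube, so E-series; the 4-jet and mu = 6 give E_6. The Hessian of g at 0 is [[-4, 0], [0, 0]] with rank 1, so corank 1. A Groebner basis of the Jacobian ideal J(g) in C{u,v} is {u^3, u/2 + v^2}; counting standard monomials gives mu = 6. Corank 1: A-series; mu = 6 gives A_6. f is E_6 but g is A_6, hence not right-equivalent.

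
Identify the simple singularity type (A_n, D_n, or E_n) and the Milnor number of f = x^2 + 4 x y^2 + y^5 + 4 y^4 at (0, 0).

Type A_4, Milnor number mu = 4.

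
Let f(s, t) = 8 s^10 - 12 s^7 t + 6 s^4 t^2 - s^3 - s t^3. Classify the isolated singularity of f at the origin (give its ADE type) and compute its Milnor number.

Type E_7, Milnor number mu = 7.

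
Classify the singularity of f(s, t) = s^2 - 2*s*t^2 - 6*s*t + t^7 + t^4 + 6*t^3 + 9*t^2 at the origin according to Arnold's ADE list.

The Hessian of f at 0 has rank 1. Corank 1: A-series; mu = 6 gives A_6.

A6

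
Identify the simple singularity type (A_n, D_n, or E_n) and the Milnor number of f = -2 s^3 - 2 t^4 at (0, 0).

Type E6, Milnor number mu = 6.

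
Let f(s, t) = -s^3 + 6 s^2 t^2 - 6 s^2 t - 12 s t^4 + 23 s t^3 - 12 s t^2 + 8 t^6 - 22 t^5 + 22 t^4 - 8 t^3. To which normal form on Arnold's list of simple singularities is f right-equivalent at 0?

E_{7}

The Hessian of f at 0 is [[0, 0], [0, 0]] with rank 0, so corank 2. A Groebner basis of the Jacobian ideal J(f) in C{s,t} is {-s^2/4 - s*t + t^4 - t^3/12 - t^2, s^3 - 13*s^2/2 - 26*s*t + 35*t^3/6 - 26*t^2, s^2*t + 25*s^2/12 + 25*s*t/3 - 119*t^3/36 + 25*t^2/3, -s^2/2 + s*t^2 - 2*s*t + 11*t^3/6 - 2*t^2}; counting standard monomials gives mu = 7. Corank 2; j^3 = -(s + 2*t)^3 is a perfect cube, so E-series; the 4-jet and mu = 7 give E_7.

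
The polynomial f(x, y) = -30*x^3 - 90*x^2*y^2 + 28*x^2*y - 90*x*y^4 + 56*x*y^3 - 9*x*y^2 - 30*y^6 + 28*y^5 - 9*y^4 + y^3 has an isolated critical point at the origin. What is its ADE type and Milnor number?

Type D_4, Milnor number mu = 4.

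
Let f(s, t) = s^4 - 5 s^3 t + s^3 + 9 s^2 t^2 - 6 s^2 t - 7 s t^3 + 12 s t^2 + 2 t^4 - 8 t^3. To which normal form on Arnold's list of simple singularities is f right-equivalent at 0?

The Hessian of f at 0 has rank 0. Corank 2; j^3 = (s - 2*t)^3 is a perfect cube, so E-series; the 4-jet and mu = 7 give E_7.

E_{7}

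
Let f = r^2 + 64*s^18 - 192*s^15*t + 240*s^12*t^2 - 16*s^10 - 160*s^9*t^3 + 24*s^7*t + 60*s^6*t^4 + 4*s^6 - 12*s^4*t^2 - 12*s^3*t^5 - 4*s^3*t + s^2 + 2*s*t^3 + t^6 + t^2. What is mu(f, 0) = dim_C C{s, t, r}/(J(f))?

1

The Hessian of f at 0 is [[2, 0, 0], [0, 2, 0], [0, 0, 2]] with rank 3, so corank 0. A Groebner basis of the Jacobian ideal J(f) in C{s,t,r} is {s, t, r}; counting standard monomials gives mu = 1. Corank 0: nondegenerate Morse point, so A_1.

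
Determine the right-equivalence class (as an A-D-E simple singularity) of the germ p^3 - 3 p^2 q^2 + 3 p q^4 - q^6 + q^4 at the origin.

E6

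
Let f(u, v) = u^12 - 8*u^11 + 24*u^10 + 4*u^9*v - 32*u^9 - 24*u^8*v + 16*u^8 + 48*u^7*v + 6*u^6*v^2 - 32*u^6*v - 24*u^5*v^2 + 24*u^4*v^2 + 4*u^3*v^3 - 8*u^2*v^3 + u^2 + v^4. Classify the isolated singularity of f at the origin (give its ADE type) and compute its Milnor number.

The Hessian of f at 0 is [[2, 0], [0, 0]] with rank 1, so corank 1. A Groebner basis of the Jacobian ideal J(f) in C{u,v} is {v^3, u}; counting standard monomials gives mu = 3. Corank 1: A-series; mu = 3 gives A_3.

Type A_{3}, Milnor number mu = 3.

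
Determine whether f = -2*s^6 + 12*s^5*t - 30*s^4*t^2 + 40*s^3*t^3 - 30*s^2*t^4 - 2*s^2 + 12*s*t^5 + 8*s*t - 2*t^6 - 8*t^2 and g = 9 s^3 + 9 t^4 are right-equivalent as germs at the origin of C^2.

No.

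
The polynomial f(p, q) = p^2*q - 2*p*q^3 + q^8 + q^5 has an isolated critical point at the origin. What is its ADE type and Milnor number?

The Hessian of f at 0 has rank 0. Corank 2; j^3 = p^2*q has shape L^2 M (L != M), so D-series; mu = 9 gives D_9.

Type D_{9}, Milnor number mu = 9.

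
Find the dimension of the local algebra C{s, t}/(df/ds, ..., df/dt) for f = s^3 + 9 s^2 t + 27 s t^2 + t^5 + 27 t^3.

8

The Hessian of f at 0 is [[0, 0], [0, 0]] with rank 0, so corank 2. A Groebner basis of the Jacobian ideal J(f) in C{s,t} is {t^4, s^2 + 6*s*t + 9*t^2}; counting standard monomials gives mu = 8. Corank 2; j^3 = (s + 3*t)^3 is a perfect cube, so E-series; the 5-jet and mu = 8 give E_8.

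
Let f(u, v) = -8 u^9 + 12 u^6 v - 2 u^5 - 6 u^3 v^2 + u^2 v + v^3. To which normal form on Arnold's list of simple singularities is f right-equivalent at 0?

D_{4}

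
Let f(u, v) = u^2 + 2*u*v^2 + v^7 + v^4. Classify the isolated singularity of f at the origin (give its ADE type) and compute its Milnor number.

Type A6, Milnor number mu = 6.

The Hessian of f at 0 has rank 1. Corank 1: A-series; mu = 6 gives A_6.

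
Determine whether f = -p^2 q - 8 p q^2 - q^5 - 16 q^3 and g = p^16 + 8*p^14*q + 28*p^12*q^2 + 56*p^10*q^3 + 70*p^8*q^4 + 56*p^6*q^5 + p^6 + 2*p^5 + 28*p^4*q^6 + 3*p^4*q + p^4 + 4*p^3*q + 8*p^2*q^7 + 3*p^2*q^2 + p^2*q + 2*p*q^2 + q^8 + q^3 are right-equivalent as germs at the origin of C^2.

The Hessian of f at 0 has rank 0. Corank 2; j^3 = -q*(p + 4*q)^2 has shape L^2 M (L != M), so D-series; mu = 6 gives D_6. The Hessian of g at 0 has rank 0. Corank 2; j^3 = q*(p + q)^2 has shape L^2 M (L != M), so D-series; mu = 9 gives D_9. f is D_6 but g is D_9, hence not right-equivalent.

No.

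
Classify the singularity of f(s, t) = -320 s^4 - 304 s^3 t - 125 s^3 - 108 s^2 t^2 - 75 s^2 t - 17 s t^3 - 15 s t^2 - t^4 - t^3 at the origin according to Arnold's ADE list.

The Hessian of f at 0 has rank 0. Corank 2; j^3 = -(5*s + t)^3 is a perfect cube, so E-series; the 4-jet and mu = 7 give E_7.

E_7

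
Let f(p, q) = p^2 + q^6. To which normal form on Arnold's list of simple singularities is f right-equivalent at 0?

A_5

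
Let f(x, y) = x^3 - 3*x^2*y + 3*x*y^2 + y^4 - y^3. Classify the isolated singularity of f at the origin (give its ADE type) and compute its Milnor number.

Type E_6, Milnor number mu = 6.

The Hessian of f at 0 is [[0, 0], [0, 0]] with rank 0, so corank 2. A Groebner basis of the Jacobian ideal J(f) in C{x,y} is {y^3, x^2 - 2*x*y + y^2}; counting standard monomials gives mu = 6. Corank 2; j^3 = (x - y)^3 is a perfect cube, so E-series; the 4-jet and mu = 6 give E_6.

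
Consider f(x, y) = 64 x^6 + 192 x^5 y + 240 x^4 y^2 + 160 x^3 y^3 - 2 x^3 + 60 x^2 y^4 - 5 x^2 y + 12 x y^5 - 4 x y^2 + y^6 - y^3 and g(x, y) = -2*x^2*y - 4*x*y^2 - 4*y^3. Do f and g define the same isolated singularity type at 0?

No.

The Hessian of f at 0 has rank 0. Corank 2; j^3 = -(x + y)^2*(2*x + y) has shape L^2 M (L != M), so D-series; mu = 7 gives D_7. The Hessian of g at 0 has rank 0. Corank 2; j^3 = -2*y*(x^2 + 2*x*y + 2*y^2) splits into three distinct lines over C (the quadratic factor has nonzero discriminant), so D_4. f is D_7 but g is D_4, hence not right-equivalent.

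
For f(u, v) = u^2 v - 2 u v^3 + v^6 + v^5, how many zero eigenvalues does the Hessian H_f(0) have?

Hessian at 0 has rank 0.

2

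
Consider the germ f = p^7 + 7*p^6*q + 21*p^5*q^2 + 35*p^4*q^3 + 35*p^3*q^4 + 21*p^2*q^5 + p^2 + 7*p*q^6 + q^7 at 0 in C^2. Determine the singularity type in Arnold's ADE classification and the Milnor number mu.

Type A6, Milnor number mu = 6.

The Hessian of f at 0 has rank 1. Corank 1: A-series; mu = 6 gives A_6.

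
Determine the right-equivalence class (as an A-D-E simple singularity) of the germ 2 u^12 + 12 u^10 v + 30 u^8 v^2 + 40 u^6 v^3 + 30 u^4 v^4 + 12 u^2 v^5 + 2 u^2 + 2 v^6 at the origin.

A_5

The Hessian of f at 0 has rank 1. Corank 1: A-series; mu = 5 gives A_5.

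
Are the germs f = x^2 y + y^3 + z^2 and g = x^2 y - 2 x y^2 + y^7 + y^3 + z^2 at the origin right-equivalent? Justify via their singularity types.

The Hessian of f at 0 has rank 1. Corank 2; j^3 = y*(x^2 + y^2) splits into three distinct lines over C (the quadratic factor has nonzero discriminant), so D_4. The Hessian of g at 0 has rank 1. Corank 2; j^3 = y*(x - y)^2 has shape L^2 M (L != M), so D-series; mu = 8 gives D_8. f is D_4 but g is D_8, hence not right-equivalent.

No.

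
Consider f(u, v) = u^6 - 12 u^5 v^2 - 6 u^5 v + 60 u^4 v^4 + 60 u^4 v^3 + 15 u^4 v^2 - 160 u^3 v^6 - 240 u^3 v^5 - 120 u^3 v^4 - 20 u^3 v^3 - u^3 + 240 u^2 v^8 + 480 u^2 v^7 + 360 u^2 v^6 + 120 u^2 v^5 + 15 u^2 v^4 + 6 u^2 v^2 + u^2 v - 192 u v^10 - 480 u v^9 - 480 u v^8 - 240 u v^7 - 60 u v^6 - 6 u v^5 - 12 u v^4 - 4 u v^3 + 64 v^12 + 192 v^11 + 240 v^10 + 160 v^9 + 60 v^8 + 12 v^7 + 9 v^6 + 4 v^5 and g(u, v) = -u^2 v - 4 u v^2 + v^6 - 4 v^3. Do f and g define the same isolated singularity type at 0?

Yes.

The Hessian of f at 0 has rank 0. Corank 2; j^3 = -u^2*(u - v) has shape L^2 M (L != M), so D-series; mu = 7 gives D_7. The Hessian of g at 0 has rank 0. Corank 2; j^3 = -v*(u + 2*v)^2 has shape L^2 M (L != M), so D-series; mu = 7 gives D_7. Both have type D_7, hence right-equivalent.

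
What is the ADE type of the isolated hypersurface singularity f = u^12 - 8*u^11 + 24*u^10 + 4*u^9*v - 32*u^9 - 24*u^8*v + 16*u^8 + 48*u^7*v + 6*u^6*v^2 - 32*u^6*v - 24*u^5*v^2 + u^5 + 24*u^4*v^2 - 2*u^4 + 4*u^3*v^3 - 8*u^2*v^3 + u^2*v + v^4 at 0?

The Hessian of f at 0 is [[0, 0], [0, 0]] with rank 0, so corank 2. A Groebner basis of the Jacobian ideal J(f) in C{u,v} is {u^3, u^2/4 + v^3, u*v}; counting standard monomials gives mu = 5. Corank 2; j^3 = u^2*v has shape L^2 M (L != M), so D-series; mu = 5 gives D_5.

D_5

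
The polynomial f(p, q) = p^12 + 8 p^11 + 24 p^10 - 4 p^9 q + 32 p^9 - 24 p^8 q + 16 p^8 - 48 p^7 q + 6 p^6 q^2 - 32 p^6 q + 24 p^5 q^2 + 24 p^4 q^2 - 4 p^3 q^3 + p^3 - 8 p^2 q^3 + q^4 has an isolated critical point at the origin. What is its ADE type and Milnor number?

Type E_{6}, Milnor number mu = 6.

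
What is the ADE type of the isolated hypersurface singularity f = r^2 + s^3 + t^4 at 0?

The Hessian of f at 0 is [[0, 0, 0], [0, 0, 0], [0, 0, 2]] with rank 1, so corank 2. A Groebner basis of the Jacobian ideal J(f) in C{s,t,r} is {t^3, s^2, r}; counting standard monomials gives mu = 6. Corank 2; j^3 = s^3 is a perfect cube, so E-series; the 4-jet and mu = 6 give E_6.

E_6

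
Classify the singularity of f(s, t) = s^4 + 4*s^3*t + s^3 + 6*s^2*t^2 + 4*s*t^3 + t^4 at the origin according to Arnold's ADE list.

E_6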